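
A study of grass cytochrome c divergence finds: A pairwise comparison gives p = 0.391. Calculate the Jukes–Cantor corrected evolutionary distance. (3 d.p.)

d = −(3/4) ln(1 − 4p/3) = −0.75 ln(1 − 0.521333) = −0.75 ln(0.478667)
  = −0.75 × (-0.736750) = 0.552563 substitutions/site.

0.553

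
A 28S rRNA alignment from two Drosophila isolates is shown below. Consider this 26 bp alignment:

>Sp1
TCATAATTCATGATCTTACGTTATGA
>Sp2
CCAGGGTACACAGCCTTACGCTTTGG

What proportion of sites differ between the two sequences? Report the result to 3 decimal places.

The sequences differ at 12 of 26 positions.
p = 12/26 = 0.461538… ≈ 0.462 (to 3 d.p.).

0.462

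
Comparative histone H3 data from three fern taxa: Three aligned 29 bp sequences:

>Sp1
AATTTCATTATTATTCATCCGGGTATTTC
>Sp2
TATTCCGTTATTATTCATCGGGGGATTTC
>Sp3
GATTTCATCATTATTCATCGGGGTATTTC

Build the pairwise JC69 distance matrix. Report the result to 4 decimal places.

d(Sp1,Sp2) = 0.1959, d(Sp1,Sp3) = 0.1113, d(Sp2,Sp3) = 0.1959

Sp1–Sp2: 5/29 sites differ → p ≈ 0.172414, d = −0.75 ln(1 − 0.229885) = 0.195912 ≈ 0.1959.
Sp1–Sp3: 3/29 sites differ → p ≈ 0.103448, d = −0.75 ln(1 − 0.137931) = 0.111315 ≈ 0.1113.
Sp2–Sp3: 5/29 sites differ → p ≈ 0.172414, d = −0.75 ln(1 − 0.229885) = 0.195912 ≈ 0.1959.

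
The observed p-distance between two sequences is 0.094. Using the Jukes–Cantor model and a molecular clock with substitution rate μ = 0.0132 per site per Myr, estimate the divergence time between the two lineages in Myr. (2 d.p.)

d = −(3/4) ln(1 − 4p/3) = −0.75 ln(1 − 0.125333) = −0.75 ln(0.874667)
  = −0.75 × (-0.133912) = 0.100434 substitutions/site.
Under a molecular clock d = 2μt, so t = d/(2μ) = 0.100434 / (2 × 0.0132) = 3.80 Myr.

3.80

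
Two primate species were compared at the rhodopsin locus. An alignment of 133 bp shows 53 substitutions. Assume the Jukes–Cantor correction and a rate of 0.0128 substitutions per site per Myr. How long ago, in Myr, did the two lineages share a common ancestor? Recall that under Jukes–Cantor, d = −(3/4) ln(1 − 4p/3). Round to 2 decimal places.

p = 53/133 ≈ 0.398496.
d = −(3/4) ln(1 − 4p/3) = −0.75 ln(1 − 0.531328) = −0.75 ln(0.468672)
  = −0.75 × (-0.757852) = 0.568389 substitutions/site.
Under a molecular clock d = 2μt, so t = d/(2μ) = 0.568389 / (2 × 0.0128) = 22.20 Myr.

22.20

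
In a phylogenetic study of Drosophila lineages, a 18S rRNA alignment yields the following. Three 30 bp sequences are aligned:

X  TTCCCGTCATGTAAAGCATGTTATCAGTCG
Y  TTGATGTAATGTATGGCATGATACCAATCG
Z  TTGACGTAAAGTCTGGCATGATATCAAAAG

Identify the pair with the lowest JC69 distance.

X–Y: 9/30 differ, p = 0.300, d = 0.383.
X–Z: 11/30 differ, p = 0.367, d = 0.503.
Y–Z: 6/30 differ, p = 0.200, d = 0.233.
The smallest distance is between Y and Z.

Y and Z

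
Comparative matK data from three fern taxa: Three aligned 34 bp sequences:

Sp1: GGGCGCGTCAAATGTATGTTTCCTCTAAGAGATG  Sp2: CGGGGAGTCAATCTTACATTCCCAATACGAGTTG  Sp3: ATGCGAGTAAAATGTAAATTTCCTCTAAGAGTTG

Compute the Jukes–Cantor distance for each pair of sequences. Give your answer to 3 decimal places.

Sp1–Sp2: 13/34 sites differ → p ≈ 0.382353, d = −0.75 ln(1 − 0.509804) = 0.534712 ≈ 0.535.
Sp1–Sp3: 7/34 sites differ → p ≈ 0.205882, d = −0.75 ln(1 − 0.274509) = 0.240680 ≈ 0.241.
Sp2–Sp3: 12/34 sites differ → p ≈ 0.352941, d = −0.75 ln(1 − 0.470588) = 0.476991 ≈ 0.477.

d(Sp1,Sp2) = 0.535, d(Sp1,Sp3) = 0.241, d(Sp2,Sp3) = 0.477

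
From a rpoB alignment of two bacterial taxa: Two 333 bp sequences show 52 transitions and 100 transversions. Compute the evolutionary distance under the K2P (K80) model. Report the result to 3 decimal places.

P = 52/333 ≈ 0.156156 and Q = 100/333 ≈ 0.3003.
Under the Kimura two-parameter model, d = −½ ln(1 − 2P − Q) − ¼ ln(1 − 2Q).
1 − 2P − Q = 0.387388, giving −½ ln(0.387388) = 0.474164.
1 − 2Q = 0.3994, giving −¼ ln(0.3994) = 0.229448.
d = 0.474164 + 0.229448 = 0.703612.

0.704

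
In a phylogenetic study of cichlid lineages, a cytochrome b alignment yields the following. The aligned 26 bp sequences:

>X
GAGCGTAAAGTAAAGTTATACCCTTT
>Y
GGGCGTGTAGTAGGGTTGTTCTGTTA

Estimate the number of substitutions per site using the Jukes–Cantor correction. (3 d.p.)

The sequences differ at 10 of 26 sites (2, 7, 8, 13, 14, 18, 20, 22, 23, 26), so p = 10/26 ≈ 0.384615.
d = −(3/4) ln(1 − 4p/3) = −0.75 ln(1 − 0.51282) = −0.75 ln(0.48718)
  = −0.75 × (-0.719122) = 0.539342 substitutions/site.

0.539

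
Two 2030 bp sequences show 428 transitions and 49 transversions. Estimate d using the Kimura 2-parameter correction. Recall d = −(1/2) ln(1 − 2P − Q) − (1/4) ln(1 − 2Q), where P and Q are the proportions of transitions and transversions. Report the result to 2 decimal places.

0.31

P = 428/2030 ≈ 0.210837 and Q = 49/2030 ≈ 0.024138.
Under the Kimura two-parameter model, d = −½ ln(1 − 2P − Q) − ¼ ln(1 − 2Q).
1 − 2P − Q = 0.554188, giving −½ ln(0.554188) = 0.295126.
1 − 2Q = 0.951724, giving −¼ ln(0.951724) = 0.012370.
d = 0.295126 + 0.012370 = 0.307496.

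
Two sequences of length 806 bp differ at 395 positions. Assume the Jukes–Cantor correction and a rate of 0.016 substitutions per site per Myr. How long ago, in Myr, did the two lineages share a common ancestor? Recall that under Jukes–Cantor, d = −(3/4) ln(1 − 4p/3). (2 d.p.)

24.84

p = 395/806 ≈ 0.490074.
d = −(3/4) ln(1 − 4p/3) = −0.75 ln(1 − 0.653432) = −0.75 ln(0.346568)
  = −0.75 × (-1.059676) = 0.794757 substitutions/site.
Under a molecular clock d = 2μt, so t = d/(2μ) = 0.794757 / (2 × 0.016) = 24.84 Myr.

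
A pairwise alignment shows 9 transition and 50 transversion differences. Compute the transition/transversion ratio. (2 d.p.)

0.18

R = 9/50 = 0.18.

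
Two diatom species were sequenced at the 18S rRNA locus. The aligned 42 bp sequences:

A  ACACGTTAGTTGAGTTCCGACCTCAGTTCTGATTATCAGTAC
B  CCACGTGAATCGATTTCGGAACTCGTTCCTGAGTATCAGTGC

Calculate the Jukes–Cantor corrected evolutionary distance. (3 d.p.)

0.360

The sequences differ at 12 of 42 sites, so p = 12/42 ≈ 0.285714.
d = −(3/4) ln(1 − 4p/3) = −0.75 ln(1 − 0.380952) = −0.75 ln(0.619048)
  = −0.75 × (-0.479572) = 0.359679 substitutions/site.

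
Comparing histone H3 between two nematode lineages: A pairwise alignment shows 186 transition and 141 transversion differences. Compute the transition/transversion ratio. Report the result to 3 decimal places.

R = 186/141 = 1.319148… ≈ 1.319 (to 3 d.p.).

1.319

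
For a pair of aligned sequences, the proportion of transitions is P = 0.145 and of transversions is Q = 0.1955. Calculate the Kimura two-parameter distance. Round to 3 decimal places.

0.456

Under the Kimura two-parameter model, d = −½ ln(1 − 2P − Q) − ¼ ln(1 − 2Q).
1 − 2P − Q = 0.5145, giving −½ ln(0.5145) = 0.332280.
1 − 2Q = 0.609, giving −¼ ln(0.609) = 0.123984.
d = 0.332280 + 0.123984 = 0.456264.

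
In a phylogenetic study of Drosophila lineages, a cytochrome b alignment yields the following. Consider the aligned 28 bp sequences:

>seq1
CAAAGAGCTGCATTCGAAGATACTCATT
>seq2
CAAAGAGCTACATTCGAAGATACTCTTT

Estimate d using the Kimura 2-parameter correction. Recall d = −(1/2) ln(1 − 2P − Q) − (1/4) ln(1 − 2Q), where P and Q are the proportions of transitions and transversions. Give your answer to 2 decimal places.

Of 28 sites, 1 differences are transitions and 1 are transversions, so P = 1/28 ≈ 0.035714 and Q = 1/28 ≈ 0.035714.
Under the Kimura two-parameter model, d = −½ ln(1 − 2P − Q) − ¼ ln(1 − 2Q).
1 − 2P − Q = 0.892858, giving −½ ln(0.892858) = 0.056664.
1 − 2Q = 0.928572, giving −¼ ln(0.928572) = 0.018527.
d = 0.056664 + 0.018527 = 0.075191.

0.08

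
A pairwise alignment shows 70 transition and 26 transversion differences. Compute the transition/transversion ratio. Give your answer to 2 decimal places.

2.69

R = 70/26 = 2.692307… ≈ 2.69 (to 2 d.p.).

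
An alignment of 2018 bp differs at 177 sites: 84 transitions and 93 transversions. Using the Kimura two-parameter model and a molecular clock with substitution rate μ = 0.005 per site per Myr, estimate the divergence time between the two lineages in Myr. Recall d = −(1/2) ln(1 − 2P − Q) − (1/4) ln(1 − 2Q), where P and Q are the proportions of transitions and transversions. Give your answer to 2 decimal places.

9.34

P = 84/2018 ≈ 0.041625 and Q = 93/2018 ≈ 0.046085.
Under the Kimura two-parameter model, d = −½ ln(1 − 2P − Q) − ¼ ln(1 − 2Q).
1 − 2P − Q = 0.870665, giving −½ ln(0.870665) = 0.069249.
1 − 2Q = 0.90783, giving −¼ ln(0.90783) = 0.024175.
d = 0.069249 + 0.024175 = 0.093424.
Under a molecular clock d = 2μt, so t = d/(2μ) = 0.093424 / (2 × 0.005) = 9.34 Myr.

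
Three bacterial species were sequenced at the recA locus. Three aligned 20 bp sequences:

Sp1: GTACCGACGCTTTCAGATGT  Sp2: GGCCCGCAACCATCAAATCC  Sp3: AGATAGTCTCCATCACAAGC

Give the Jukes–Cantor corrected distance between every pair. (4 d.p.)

Sp1–Sp2: 10/20 sites differ → p = 0.5, d = −0.75 ln(1 − 0.666667) = 0.823960 ≈ 0.8240.
Sp1–Sp3: 11/20 sites differ → p = 0.55, d = −0.75 ln(1 − 0.733333) = 0.991316 ≈ 0.9913.
Sp2–Sp3: 10/20 sites differ → p = 0.5, d = −0.75 ln(1 − 0.666667) = 0.823960 ≈ 0.8240.

d(Sp1,Sp2) = 0.8240, d(Sp1,Sp3) = 0.9913, d(Sp2,Sp3) = 0.8240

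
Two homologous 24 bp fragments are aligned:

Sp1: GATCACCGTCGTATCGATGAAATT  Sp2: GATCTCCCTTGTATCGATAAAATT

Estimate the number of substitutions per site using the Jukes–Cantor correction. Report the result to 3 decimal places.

The sequences differ at 4 of 24 sites (5, 8, 10, 19), so p = 4/24 ≈ 0.166667.
d = −(3/4) ln(1 − 4p/3) = −0.75 ln(1 − 0.222223) = −0.75 ln(0.777777)
  = −0.75 × (-0.251315) = 0.188486 substitutions/site.

0.188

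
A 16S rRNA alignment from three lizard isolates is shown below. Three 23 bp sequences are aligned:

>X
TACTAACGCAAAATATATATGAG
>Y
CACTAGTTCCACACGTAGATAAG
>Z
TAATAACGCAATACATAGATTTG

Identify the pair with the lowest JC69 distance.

X–Y: 10/23 differ, p = 0.435, d = 0.650.
X–Z: 6/23 differ, p = 0.261, d = 0.321.
Y–Z: 10/23 differ, p = 0.435, d = 0.650.
The smallest distance is between X and Z.

X and Z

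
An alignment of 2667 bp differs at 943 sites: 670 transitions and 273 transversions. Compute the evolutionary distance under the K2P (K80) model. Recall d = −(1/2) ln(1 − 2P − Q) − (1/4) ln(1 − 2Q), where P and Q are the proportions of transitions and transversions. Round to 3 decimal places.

P = 670/2667 ≈ 0.251219 and Q = 273/2667 ≈ 0.102362.
Under the Kimura two-parameter model, d = −½ ln(1 − 2P − Q) − ¼ ln(1 − 2Q).
1 − 2P − Q = 0.3952, giving −½ ln(0.3952) = 0.464182.
1 − 2Q = 0.795276, giving −¼ ln(0.795276) = 0.057267.
d = 0.464182 + 0.057267 = 0.521449.

0.521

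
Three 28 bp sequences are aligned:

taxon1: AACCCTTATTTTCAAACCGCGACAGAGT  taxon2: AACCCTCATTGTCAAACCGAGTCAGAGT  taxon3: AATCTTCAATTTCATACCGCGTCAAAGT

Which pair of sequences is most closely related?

taxon1 and taxon2

taxon1–taxon2: 4/28 differ, p = 0.143, d = 0.158.
taxon1–taxon3: 7/28 differ, p = 0.250, d = 0.304.
taxon2–taxon3: 7/28 differ, p = 0.250, d = 0.304.
The smallest distance is between taxon1 and taxon2.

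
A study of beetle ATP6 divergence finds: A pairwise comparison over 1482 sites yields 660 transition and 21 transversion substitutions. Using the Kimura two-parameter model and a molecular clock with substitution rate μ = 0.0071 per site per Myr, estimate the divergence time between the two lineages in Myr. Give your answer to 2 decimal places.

83.34

P = 660/1482 ≈ 0.445344 and Q = 21/1482 ≈ 0.01417.
Under the Kimura two-parameter model, d = −½ ln(1 − 2P − Q) − ¼ ln(1 − 2Q).
1 − 2P − Q = 0.095142, giving −½ ln(0.095142) = 1.176192.
1 − 2Q = 0.97166, giving −¼ ln(0.97166) = 0.007187.
d = 1.176192 + 0.007187 = 1.183379.
Under a molecular clock d = 2μt, so t = d/(2μ) = 1.183379 / (2 × 0.0071) = 83.34 Myr.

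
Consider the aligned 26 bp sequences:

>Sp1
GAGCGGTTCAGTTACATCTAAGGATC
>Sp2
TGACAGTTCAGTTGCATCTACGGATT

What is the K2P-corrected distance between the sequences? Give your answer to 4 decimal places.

Of 26 sites, 5 differences are transitions and 2 are transversions, so P = 5/26 ≈ 0.192308 and Q = 2/26 ≈ 0.076923.
Under the Kimura two-parameter model, d = −½ ln(1 − 2P − Q) − ¼ ln(1 − 2Q).
1 − 2P − Q = 0.538461, giving −½ ln(0.538461) = 0.309520.
1 − 2Q = 0.846154, giving −¼ ln(0.846154) = 0.041763.
d = 0.309520 + 0.041763 = 0.351283.

0.3513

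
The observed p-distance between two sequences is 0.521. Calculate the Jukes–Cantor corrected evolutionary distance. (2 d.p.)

d = −(3/4) ln(1 − 4p/3) = −0.75 ln(1 − 0.694667) = −0.75 ln(0.305333)
  = −0.75 × (-1.186352) = 0.889764 substitutions/site.

0.89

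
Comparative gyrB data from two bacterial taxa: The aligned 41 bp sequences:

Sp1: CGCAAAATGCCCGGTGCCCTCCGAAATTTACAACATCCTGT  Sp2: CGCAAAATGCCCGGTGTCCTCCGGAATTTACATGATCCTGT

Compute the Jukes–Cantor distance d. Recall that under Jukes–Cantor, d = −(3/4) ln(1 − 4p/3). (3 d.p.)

0.105

The sequences differ at 4 of 41 sites (17, 24, 33, 34), so p = 4/41 ≈ 0.097561.
d = −(3/4) ln(1 − 4p/3) = −0.75 ln(1 − 0.130081) = −0.75 ln(0.869919)
  = −0.75 × (-0.139355) = 0.104516 substitutions/site.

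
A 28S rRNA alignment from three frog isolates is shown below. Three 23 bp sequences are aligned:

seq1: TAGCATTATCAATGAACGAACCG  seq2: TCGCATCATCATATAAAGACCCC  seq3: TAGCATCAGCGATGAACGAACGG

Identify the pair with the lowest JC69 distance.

seq1–seq2: 8/23 differ, p = 0.348, d = 0.467.
seq1–seq3: 4/23 differ, p = 0.174, d = 0.198.
seq2–seq3: 10/23 differ, p = 0.435, d = 0.650.
The smallest distance is between seq1 and seq3.

seq1 and seq3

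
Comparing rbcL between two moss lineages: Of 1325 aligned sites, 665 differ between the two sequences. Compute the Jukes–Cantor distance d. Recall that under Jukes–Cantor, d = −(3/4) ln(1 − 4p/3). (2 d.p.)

p = 665/1325 ≈ 0.501887.
d = −(3/4) ln(1 − 4p/3) = −0.75 ln(1 − 0.669183) = −0.75 ln(0.330817)
  = −0.75 × (-1.106190) = 0.829643 substitutions/site.

0.83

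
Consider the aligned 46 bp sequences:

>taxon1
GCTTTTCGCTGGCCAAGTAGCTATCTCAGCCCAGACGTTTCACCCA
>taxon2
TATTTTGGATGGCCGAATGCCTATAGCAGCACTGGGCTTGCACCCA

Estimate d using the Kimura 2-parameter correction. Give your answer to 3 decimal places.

Of 46 sites, 4 differences are transitions and 12 are transversions, so P = 4/46 ≈ 0.086957 and Q = 12/46 ≈ 0.26087.
Under the Kimura two-parameter model, d = −½ ln(1 − 2P − Q) − ¼ ln(1 − 2Q).
1 − 2P − Q = 0.565216, giving −½ ln(0.565216) = 0.285274.
1 − 2Q = 0.47826, giving −¼ ln(0.47826) = 0.184400.
d = 0.285274 + 0.184400 = 0.469674.

0.470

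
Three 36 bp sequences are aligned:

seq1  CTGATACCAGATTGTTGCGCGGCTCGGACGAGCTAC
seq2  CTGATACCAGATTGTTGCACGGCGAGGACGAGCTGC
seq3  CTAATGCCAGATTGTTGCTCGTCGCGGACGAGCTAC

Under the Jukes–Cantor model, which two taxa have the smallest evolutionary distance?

seq1 and seq2

seq1–seq2: 4/36 differ, p = 0.111, d = 0.120.
seq1–seq3: 5/36 differ, p = 0.139, d = 0.154.
seq2–seq3: 6/36 differ, p = 0.167, d = 0.188.
The smallest distance is between seq1 and seq2.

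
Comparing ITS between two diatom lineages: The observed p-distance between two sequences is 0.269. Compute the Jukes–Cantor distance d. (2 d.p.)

d = −(3/4) ln(1 − 4p/3) = −0.75 ln(1 − 0.358667) = −0.75 ln(0.641333)
  = −0.75 × (-0.444206) = 0.333155 substitutions/site.

0.33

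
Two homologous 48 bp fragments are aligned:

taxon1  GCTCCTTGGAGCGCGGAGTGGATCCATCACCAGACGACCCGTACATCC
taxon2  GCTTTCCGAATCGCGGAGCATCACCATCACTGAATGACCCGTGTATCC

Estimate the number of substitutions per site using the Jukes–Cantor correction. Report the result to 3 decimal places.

0.479

The sequences differ at 17 of 48 sites, so p = 17/48 ≈ 0.354167.
d = −(3/4) ln(1 − 4p/3) = −0.75 ln(1 − 0.472223) = −0.75 ln(0.527777)
  = −0.75 × (-0.639081) = 0.479311 substitutions/site.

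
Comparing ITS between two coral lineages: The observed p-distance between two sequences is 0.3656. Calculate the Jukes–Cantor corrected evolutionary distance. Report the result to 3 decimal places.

d = −(3/4) ln(1 − 4p/3) = −0.75 ln(1 − 0.487467) = −0.75 ln(0.512533)
  = −0.75 × (-0.668390) = 0.501293 substitutions/site.

0.501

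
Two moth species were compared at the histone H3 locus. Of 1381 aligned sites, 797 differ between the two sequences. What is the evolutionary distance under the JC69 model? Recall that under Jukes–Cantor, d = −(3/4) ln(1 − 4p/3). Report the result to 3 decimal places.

1.101

p = 797/1381 ≈ 0.577118.
d = −(3/4) ln(1 − 4p/3) = −0.75 ln(1 − 0.769491) = −0.75 ln(0.230509)
  = −0.75 × (-1.467465) = 1.100599 substitutions/site.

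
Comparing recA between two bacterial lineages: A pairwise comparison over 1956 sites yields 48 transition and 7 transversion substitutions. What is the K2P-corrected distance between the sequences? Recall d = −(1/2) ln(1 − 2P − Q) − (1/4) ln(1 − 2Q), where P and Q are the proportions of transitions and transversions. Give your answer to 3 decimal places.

P = 48/1956 ≈ 0.02454 and Q = 7/1956 ≈ 0.003579.
Under the Kimura two-parameter model, d = −½ ln(1 − 2P − Q) − ¼ ln(1 − 2Q).
1 − 2P − Q = 0.947341, giving −½ ln(0.947341) = 0.027048.
1 − 2Q = 0.992842, giving −¼ ln(0.992842) = 0.001796.
d = 0.027048 + 0.001796 = 0.028844.

0.029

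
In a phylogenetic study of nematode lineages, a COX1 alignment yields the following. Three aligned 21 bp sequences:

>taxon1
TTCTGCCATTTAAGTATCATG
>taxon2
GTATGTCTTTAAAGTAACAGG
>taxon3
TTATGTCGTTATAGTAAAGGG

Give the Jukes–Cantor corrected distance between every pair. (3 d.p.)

taxon1–taxon2: 7/21 sites differ → p ≈ 0.333333, d = −0.75 ln(1 − 0.444444) = 0.440839 ≈ 0.441.
taxon1–taxon3: 9/21 sites differ → p ≈ 0.428571, d = −0.75 ln(1 − 0.571428) = 0.635472 ≈ 0.635.
taxon2–taxon3: 5/21 sites differ → p ≈ 0.238095, d = −0.75 ln(1 − 0.31746) = 0.286451 ≈ 0.286.

d(taxon1,taxon2) = 0.441, d(taxon1,taxon3) = 0.635, d(taxon2,taxon3) = 0.286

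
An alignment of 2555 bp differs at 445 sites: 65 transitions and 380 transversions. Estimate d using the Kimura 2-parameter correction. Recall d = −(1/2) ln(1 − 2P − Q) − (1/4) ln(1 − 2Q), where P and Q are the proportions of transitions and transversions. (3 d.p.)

P = 65/2555 ≈ 0.02544 and Q = 380/2555 ≈ 0.148728.
Under the Kimura two-parameter model, d = −½ ln(1 − 2P − Q) − ¼ ln(1 − 2Q).
1 − 2P − Q = 0.800392, giving −½ ln(0.800392) = 0.111327.
1 − 2Q = 0.702544, giving −¼ ln(0.702544) = 0.088262.
d = 0.111327 + 0.088262 = 0.199589.

0.200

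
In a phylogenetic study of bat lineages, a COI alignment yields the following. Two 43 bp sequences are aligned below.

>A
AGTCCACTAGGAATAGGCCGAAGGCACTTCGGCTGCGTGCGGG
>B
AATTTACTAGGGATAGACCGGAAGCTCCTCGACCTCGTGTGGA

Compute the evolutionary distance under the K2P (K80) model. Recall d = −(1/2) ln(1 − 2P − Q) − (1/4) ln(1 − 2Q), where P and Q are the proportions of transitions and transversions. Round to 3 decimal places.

Of 43 sites, 12 differences are transitions and 2 are transversions, so P = 12/43 ≈ 0.27907 and Q = 2/43 ≈ 0.046512.
Under the Kimura two-parameter model, d = −½ ln(1 − 2P − Q) − ¼ ln(1 − 2Q).
1 − 2P − Q = 0.395348, giving −½ ln(0.395348) = 0.463994.
1 − 2Q = 0.906976, giving −¼ ln(0.906976) = 0.024410.
d = 0.463994 + 0.024410 = 0.488404.

0.488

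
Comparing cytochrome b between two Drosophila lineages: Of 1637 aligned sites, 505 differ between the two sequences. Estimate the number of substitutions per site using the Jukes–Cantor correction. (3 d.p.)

0.397

p = 505/1637 ≈ 0.308491.
d = −(3/4) ln(1 − 4p/3) = −0.75 ln(1 − 0.411321) = −0.75 ln(0.588679)
  = −0.75 × (-0.529874) = 0.397406 substitutions/site.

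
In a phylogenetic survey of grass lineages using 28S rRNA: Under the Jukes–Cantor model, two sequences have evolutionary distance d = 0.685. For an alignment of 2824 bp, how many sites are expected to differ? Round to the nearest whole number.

Invert JC69: p = (3/4)(1 − e^(−4d/3)) = 0.75 × (1 − e^(-0.913333)) = 0.75 × (1 − 0.401185) = 0.449111.
Expected differing sites = pL ≈ 0.449111 × 2824 = 1268.289464 ≈ 1268.

1268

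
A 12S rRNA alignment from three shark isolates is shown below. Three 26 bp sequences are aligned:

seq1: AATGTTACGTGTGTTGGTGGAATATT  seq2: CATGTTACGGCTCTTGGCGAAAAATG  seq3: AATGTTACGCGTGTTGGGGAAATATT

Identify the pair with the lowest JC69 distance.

seq1 and seq3

seq1–seq2: 8/26 differ, p = 0.308, d = 0.396.
seq1–seq3: 3/26 differ, p = 0.115, d = 0.125.
seq2–seq3: 7/26 differ, p = 0.269, d = 0.334.
The smallest distance is between seq1 and seq3.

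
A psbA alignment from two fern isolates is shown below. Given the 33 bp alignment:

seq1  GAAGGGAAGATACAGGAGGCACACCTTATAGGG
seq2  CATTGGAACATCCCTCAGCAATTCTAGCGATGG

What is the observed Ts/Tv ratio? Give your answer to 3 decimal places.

Transitions are A↔G and C↔T; transversions are all other mismatches.
Transitions: 2. Transversions: 16.
R = 2/16 = 0.125.

0.125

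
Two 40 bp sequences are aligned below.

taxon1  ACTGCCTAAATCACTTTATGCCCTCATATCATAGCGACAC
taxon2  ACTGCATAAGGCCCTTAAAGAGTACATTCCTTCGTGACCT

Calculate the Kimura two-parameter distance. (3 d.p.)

Of 40 sites, 5 differences are transitions and 12 are transversions, so P = 5/40 = 0.125 and Q = 12/40 = 0.3.
Under the Kimura two-parameter model, d = −½ ln(1 − 2P − Q) − ¼ ln(1 − 2Q).
1 − 2P − Q = 0.45, giving −½ ln(0.45) = 0.399254.
1 − 2Q = 0.4, giving −¼ ln(0.4) = 0.229073.
d = 0.399254 + 0.229073 = 0.628327.

0.628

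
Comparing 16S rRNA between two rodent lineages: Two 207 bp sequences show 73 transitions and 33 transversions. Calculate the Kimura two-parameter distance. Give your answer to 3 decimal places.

1.096

P = 73/207 ≈ 0.352657 and Q = 33/207 ≈ 0.15942.
Under the Kimura two-parameter model, d = −½ ln(1 − 2P − Q) − ¼ ln(1 − 2Q).
1 − 2P − Q = 0.135266, giving −½ ln(0.135266) = 1.000256.
1 − 2Q = 0.68116, giving −¼ ln(0.68116) = 0.095990.
d = 1.000256 + 0.095990 = 1.096246.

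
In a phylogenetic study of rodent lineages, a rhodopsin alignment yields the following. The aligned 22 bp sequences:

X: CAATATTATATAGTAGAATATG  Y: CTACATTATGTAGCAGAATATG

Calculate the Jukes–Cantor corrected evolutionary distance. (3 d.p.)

0.208

The sequences differ at 4 of 22 sites (2, 4, 10, 14), so p = 4/22 ≈ 0.181818.
d = −(3/4) ln(1 − 4p/3) = −0.75 ln(1 − 0.242424) = −0.75 ln(0.757576)
  = −0.75 × (-0.277631) = 0.208223 substitutions/site.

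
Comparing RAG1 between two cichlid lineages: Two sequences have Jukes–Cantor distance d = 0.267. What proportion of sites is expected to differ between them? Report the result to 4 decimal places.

0.2246

p = (3/4)(1 − e^(−4d/3)) = 0.75 × (1 − e^(-0.356)) = 0.75 × (1 − 0.700473) = 0.224645.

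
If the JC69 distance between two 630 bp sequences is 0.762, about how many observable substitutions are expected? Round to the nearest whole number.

301

Invert JC69: p = (3/4)(1 − e^(−4d/3)) = 0.75 × (1 − e^(-1.016)) = 0.75 × (1 − 0.362040) = 0.478470.
Expected differing sites = pL ≈ 0.478470 × 630 = 301.4361 ≈ 301.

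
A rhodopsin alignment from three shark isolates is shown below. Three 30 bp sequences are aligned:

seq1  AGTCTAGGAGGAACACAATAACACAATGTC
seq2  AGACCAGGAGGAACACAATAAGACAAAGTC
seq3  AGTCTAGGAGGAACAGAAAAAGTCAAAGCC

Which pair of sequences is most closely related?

seq1–seq2: 4/30 differ, p = 0.133, d = 0.147.
seq1–seq3: 6/30 differ, p = 0.200, d = 0.233.
seq2–seq3: 6/30 differ, p = 0.200, d = 0.233.
The smallest distance is between seq1 and seq2.

seq1 and seq2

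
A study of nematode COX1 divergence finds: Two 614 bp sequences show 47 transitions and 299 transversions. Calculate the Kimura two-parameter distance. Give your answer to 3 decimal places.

P = 47/614 ≈ 0.076547 and Q = 299/614 ≈ 0.486971.
Under the Kimura two-parameter model, d = −½ ln(1 − 2P − Q) − ¼ ln(1 − 2Q).
1 − 2P − Q = 0.359935, giving −½ ln(0.359935) = 0.510916.
1 − 2Q = 0.026058, giving −¼ ln(0.026058) = 0.911858.
d = 0.510916 + 0.911858 = 1.422774.

1.423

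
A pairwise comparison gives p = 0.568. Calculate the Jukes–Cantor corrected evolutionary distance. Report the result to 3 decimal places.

1.062

d = −(3/4) ln(1 − 4p/3) = −0.75 ln(1 − 0.757333) = −0.75 ln(0.242667)
  = −0.75 × (-1.416065) = 1.062049 substitutions/site.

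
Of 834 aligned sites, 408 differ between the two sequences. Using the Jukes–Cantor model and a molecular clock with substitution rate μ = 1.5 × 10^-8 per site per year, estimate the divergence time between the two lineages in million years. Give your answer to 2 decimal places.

26.41

p = 408/834 ≈ 0.489209.
d = −(3/4) ln(1 − 4p/3) = −0.75 ln(1 − 0.652279) = −0.75 ln(0.347721)
  = −0.75 × (-1.056355) = 0.792266 substitutions/site.
Under a molecular clock d = 2μt, so t = d/(2μ) = 0.792266 / (2 × 1.5 × 10^-8) = 26.41 million years.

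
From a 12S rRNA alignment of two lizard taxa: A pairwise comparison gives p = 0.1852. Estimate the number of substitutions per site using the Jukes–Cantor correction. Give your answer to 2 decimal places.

d = −(3/4) ln(1 − 4p/3) = −0.75 ln(1 − 0.246933) = −0.75 ln(0.753067)
  = −0.75 × (-0.283601) = 0.212701 substitutions/site.

0.21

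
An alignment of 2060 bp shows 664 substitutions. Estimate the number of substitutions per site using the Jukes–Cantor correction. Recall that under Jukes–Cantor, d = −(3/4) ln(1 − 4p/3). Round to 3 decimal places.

p = 664/2060 ≈ 0.32233.
d = −(3/4) ln(1 − 4p/3) = −0.75 ln(1 − 0.429773) = −0.75 ln(0.570227)
  = −0.75 × (-0.561721) = 0.421291 substitutions/site.

0.421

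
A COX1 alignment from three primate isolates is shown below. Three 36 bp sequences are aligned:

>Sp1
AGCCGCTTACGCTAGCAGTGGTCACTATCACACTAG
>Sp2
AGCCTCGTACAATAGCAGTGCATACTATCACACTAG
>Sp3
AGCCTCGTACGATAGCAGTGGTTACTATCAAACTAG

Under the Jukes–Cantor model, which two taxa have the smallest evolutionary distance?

Sp1–Sp2: 7/36 differ, p = 0.194, d = 0.225.
Sp1–Sp3: 5/36 differ, p = 0.139, d = 0.154.
Sp2–Sp3: 4/36 differ, p = 0.111, d = 0.120.
The smallest distance is between Sp2 and Sp3.

Sp2 and Sp3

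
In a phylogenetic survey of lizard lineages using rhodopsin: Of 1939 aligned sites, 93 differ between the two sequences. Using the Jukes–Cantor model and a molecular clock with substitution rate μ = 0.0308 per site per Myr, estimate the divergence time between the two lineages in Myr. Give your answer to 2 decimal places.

p = 93/1939 ≈ 0.047963.
d = −(3/4) ln(1 − 4p/3) = −0.75 ln(1 − 0.063951) = −0.75 ln(0.936049)
  = −0.75 × (-0.066087) = 0.049565 substitutions/site.
Under a molecular clock d = 2μt, so t = d/(2μ) = 0.049565 / (2 × 0.0308) = 0.80 Myr.

0.80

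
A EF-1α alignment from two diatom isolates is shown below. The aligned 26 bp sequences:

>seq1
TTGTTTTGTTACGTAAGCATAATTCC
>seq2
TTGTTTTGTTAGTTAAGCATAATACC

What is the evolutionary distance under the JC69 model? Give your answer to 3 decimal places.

The sequences differ at 3 of 26 sites (12, 13, 24), so p = 3/26 ≈ 0.115385.
d = −(3/4) ln(1 − 4p/3) = −0.75 ln(1 − 0.153847) = −0.75 ln(0.846153)
  = −0.75 × (-0.167055) = 0.125291 substitutions/site.

0.125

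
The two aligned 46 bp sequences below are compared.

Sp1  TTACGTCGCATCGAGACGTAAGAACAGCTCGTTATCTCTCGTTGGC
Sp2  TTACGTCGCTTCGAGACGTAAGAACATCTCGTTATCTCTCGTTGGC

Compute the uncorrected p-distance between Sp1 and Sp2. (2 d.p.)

0.04

The sequences differ at 2 of 46 positions (sites 10, 27).
p = 2/46 = 0.043478… ≈ 0.04 (to 2 d.p.).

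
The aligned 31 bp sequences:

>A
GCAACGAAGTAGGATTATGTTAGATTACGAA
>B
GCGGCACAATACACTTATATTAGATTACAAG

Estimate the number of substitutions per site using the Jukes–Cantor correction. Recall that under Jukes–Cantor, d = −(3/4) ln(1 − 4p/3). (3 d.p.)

0.481

The sequences differ at 11 of 31 sites, so p = 11/31 ≈ 0.354839.
d = −(3/4) ln(1 − 4p/3) = −0.75 ln(1 − 0.473119) = −0.75 ln(0.526881)
  = −0.75 × (-0.640781) = 0.480586 substitutions/site.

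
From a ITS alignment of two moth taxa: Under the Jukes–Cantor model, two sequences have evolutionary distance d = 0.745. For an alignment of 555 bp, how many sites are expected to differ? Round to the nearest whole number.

262

Invert JC69: p = (3/4)(1 − e^(−4d/3)) = 0.75 × (1 − e^(-0.993333)) = 0.75 × (1 − 0.370340) = 0.472245.
Expected differing sites = pL ≈ 0.472245 × 555 = 262.095975 ≈ 262.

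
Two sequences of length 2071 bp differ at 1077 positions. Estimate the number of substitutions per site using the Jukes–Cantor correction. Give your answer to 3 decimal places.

p = 1077/2071 ≈ 0.520039.
d = −(3/4) ln(1 − 4p/3) = −0.75 ln(1 − 0.693385) = −0.75 ln(0.306615)
  = −0.75 × (-1.182162) = 0.886622 substitutions/site.

0.887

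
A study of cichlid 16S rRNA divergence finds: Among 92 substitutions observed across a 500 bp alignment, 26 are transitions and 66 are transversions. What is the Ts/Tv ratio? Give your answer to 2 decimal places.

0.39

R = 26/66 = 0.393939… ≈ 0.39 (to 2 d.p.).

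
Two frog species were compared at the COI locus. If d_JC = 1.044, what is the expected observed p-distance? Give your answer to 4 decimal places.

0.5636

p = (3/4)(1 − e^(−4d/3)) = 0.75 × (1 − e^(-1.392)) = 0.75 × (1 − 0.248578) = 0.563567.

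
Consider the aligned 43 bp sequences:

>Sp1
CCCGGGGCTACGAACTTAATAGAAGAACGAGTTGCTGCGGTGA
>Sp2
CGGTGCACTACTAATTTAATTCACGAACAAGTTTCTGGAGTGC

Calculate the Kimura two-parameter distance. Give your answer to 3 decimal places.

0.471

Of 43 sites, 4 differences are transitions and 11 are transversions, so P = 4/43 ≈ 0.093023 and Q = 11/43 ≈ 0.255814.
Under the Kimura two-parameter model, d = −½ ln(1 − 2P − Q) − ¼ ln(1 − 2Q).
1 − 2P − Q = 0.55814, giving −½ ln(0.55814) = 0.291573.
1 − 2Q = 0.488372, giving −¼ ln(0.488372) = 0.179169.
d = 0.291573 + 0.179169 = 0.470742.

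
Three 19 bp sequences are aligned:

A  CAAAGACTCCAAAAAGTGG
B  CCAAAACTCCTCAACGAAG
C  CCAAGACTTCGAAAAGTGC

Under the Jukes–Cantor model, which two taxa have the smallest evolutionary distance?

A–B: 7/19 differ, p = 0.368, d = 0.507.
A–C: 4/19 differ, p = 0.211, d = 0.247.
B–C: 8/19 differ, p = 0.421, d = 0.618.
The smallest distance is between A and C.

A and C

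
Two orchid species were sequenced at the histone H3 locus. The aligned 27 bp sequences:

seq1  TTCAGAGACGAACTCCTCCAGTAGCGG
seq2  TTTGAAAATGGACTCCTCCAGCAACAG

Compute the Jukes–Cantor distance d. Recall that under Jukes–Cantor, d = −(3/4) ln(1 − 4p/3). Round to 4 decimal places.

0.4408

The sequences differ at 9 of 27 sites (3, 4, 5, 7, 9, 11, 22, 24, 26), so p = 9/27 ≈ 0.333333.
d = −(3/4) ln(1 − 4p/3) = −0.75 ln(1 − 0.444444) = −0.75 ln(0.555556)
  = −0.75 × (-0.587786) = 0.440840 substitutions/site.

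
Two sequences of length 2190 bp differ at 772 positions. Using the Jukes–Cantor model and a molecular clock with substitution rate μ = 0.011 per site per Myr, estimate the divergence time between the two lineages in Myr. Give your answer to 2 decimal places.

p = 772/2190 ≈ 0.352511.
d = −(3/4) ln(1 − 4p/3) = −0.75 ln(1 − 0.470015) = −0.75 ln(0.529985)
  = −0.75 × (-0.634907) = 0.476180 substitutions/site.
Under a molecular clock d = 2μt, so t = d/(2μ) = 0.476180 / (2 × 0.011) = 21.64 Myr.

21.64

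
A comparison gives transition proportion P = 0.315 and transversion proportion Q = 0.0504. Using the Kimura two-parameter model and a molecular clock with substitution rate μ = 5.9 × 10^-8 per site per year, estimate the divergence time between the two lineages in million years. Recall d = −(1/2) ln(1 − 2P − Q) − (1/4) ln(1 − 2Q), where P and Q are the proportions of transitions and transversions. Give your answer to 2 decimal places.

5.06

Under the Kimura two-parameter model, d = −½ ln(1 − 2P − Q) − ¼ ln(1 − 2Q).
1 − 2P − Q = 0.3196, giving −½ ln(0.3196) = 0.570343.
1 − 2Q = 0.8992, giving −¼ ln(0.8992) = 0.026562.
d = 0.570343 + 0.026562 = 0.596905.
Under a molecular clock d = 2μt, so t = d/(2μ) = 0.596905 / (2 × 5.9 × 10^-8) = 5.06 million years.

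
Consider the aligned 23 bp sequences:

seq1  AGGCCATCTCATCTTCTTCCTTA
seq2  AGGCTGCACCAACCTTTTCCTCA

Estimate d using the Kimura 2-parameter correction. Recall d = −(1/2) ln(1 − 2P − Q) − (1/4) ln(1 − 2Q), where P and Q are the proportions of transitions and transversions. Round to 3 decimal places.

Of 23 sites, 7 differences are transitions and 2 are transversions, so P = 7/23 ≈ 0.304348 and Q = 2/23 ≈ 0.086957.
Under the Kimura two-parameter model, d = −½ ln(1 − 2P − Q) − ¼ ln(1 − 2Q).
1 − 2P − Q = 0.304347, giving −½ ln(0.304347) = 0.594793.
1 − 2Q = 0.826086, giving −¼ ln(0.826086) = 0.047764.
d = 0.594793 + 0.047764 = 0.642557.

0.643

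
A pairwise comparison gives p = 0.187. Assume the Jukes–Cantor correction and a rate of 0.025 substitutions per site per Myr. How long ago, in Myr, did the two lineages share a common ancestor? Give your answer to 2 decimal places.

4.30

d = −(3/4) ln(1 − 4p/3) = −0.75 ln(1 − 0.249333) = −0.75 ln(0.750667)
  = −0.75 × (-0.286793) = 0.215095 substitutions/site.
Under a molecular clock d = 2μt, so t = d/(2μ) = 0.215095 / (2 × 0.025) = 4.30 Myr.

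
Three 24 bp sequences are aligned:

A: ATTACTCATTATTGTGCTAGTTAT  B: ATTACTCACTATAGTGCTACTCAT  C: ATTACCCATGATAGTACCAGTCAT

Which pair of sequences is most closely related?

A–B: 4/24 differ, p = 0.167, d = 0.188.
A–C: 6/24 differ, p = 0.250, d = 0.304.
B–C: 6/24 differ, p = 0.250, d = 0.304.
The smallest distance is between A and B.

A and B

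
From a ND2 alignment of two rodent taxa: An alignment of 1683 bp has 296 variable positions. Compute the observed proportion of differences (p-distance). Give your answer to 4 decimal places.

0.1759

p = 296/1683 = 0.175876… ≈ 0.1759 (to 4 d.p.).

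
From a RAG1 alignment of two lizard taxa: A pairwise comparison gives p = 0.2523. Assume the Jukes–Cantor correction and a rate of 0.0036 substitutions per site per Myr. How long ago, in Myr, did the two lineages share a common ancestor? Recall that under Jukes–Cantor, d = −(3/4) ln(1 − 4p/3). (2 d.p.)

d = −(3/4) ln(1 − 4p/3) = −0.75 ln(1 − 0.3364) = −0.75 ln(0.6636)
  = −0.75 × (-0.410076) = 0.307557 substitutions/site.
Under a molecular clock d = 2μt, so t = d/(2μ) = 0.307557 / (2 × 0.0036) = 42.72 Myr.

42.72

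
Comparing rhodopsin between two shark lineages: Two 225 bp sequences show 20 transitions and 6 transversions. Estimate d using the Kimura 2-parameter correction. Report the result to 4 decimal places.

P = 20/225 ≈ 0.088889 and Q = 6/225 ≈ 0.026667.
Under the Kimura two-parameter model, d = −½ ln(1 − 2P − Q) − ¼ ln(1 − 2Q).
1 − 2P − Q = 0.795555, giving −½ ln(0.795555) = 0.114358.
1 − 2Q = 0.946666, giving −¼ ln(0.946666) = 0.013702.
d = 0.114358 + 0.013702 = 0.128060.

0.1281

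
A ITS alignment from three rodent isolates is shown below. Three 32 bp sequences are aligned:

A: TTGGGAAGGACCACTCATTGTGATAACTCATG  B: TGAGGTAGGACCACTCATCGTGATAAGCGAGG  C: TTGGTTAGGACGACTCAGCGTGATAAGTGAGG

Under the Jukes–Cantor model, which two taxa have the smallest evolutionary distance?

B and C

A–B: 8/32 differ, p = 0.250, d = 0.304.
A–C: 8/32 differ, p = 0.250, d = 0.304.
B–C: 6/32 differ, p = 0.188, d = 0.216.
The smallest distance is between B and C.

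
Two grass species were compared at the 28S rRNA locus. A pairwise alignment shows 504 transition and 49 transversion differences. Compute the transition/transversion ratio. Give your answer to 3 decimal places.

R = 504/49 = 10.285714… ≈ 10.286 (to 3 d.p.).

10.286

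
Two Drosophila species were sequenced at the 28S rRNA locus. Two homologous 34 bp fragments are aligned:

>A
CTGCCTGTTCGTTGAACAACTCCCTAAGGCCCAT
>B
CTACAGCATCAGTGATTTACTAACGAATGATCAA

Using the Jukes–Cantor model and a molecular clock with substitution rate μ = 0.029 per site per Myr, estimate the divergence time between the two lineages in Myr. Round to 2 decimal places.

The sequences differ at 17 of 34 sites, so p = 17/34 = 0.5.
d = −(3/4) ln(1 − 4p/3) = −0.75 ln(1 − 0.666667) = −0.75 ln(0.333333)
  = −0.75 × (-1.098613) = 0.823960 substitutions/site.
Under a molecular clock d = 2μt, so t = d/(2μ) = 0.823960 / (2 × 0.029) = 14.21 Myr.

14.21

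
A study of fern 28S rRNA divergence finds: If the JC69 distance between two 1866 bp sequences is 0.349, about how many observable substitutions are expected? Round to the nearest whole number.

Invert JC69: p = (3/4)(1 − e^(−4d/3)) = 0.75 × (1 − e^(-0.465333)) = 0.75 × (1 − 0.627926) = 0.279056.
Expected differing sites = pL ≈ 0.279056 × 1866 = 520.718496 ≈ 521.

521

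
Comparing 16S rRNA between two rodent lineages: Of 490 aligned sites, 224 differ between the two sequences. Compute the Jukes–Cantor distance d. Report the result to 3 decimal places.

0.705

p = 224/490 ≈ 0.457143.
d = −(3/4) ln(1 − 4p/3) = −0.75 ln(1 − 0.609524) = −0.75 ln(0.390476)
  = −0.75 × (-0.940389) = 0.705292 substitutions/site.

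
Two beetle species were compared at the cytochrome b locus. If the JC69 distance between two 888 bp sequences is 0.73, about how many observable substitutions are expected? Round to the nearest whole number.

414

Invert JC69: p = (3/4)(1 − e^(−4d/3)) = 0.75 × (1 − e^(-0.973333)) = 0.75 × (1 − 0.377822) = 0.466634.
Expected differing sites = pL ≈ 0.466634 × 888 = 414.370992 ≈ 414.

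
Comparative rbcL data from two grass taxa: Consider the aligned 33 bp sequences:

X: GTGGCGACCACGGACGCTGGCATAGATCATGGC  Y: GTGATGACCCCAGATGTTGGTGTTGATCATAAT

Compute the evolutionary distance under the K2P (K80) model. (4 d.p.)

0.5816

Of 33 sites, 10 differences are transitions and 2 are transversions, so P = 10/33 ≈ 0.30303 and Q = 2/33 ≈ 0.060606.
Under the Kimura two-parameter model, d = −½ ln(1 − 2P − Q) − ¼ ln(1 − 2Q).
1 − 2P − Q = 0.333334, giving −½ ln(0.333334) = 0.549305.
1 − 2Q = 0.878788, giving −¼ ln(0.878788) = 0.032303.
d = 0.549305 + 0.032303 = 0.581608.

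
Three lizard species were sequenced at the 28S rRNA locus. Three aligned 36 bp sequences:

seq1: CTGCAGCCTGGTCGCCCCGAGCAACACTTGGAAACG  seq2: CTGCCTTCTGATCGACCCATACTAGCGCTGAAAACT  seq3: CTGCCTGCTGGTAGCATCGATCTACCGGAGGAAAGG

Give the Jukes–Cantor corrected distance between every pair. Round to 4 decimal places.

d(seq1,seq2) = 0.6082, d(seq1,seq3) = 0.4926, d(seq2,seq3) = 0.6082

seq1–seq2: 15/36 sites differ → p ≈ 0.416667, d = −0.75 ln(1 − 0.555556) = 0.608198 ≈ 0.6082.
seq1–seq3: 13/36 sites differ → p ≈ 0.361111, d = −0.75 ln(1 − 0.481481) = 0.492584 ≈ 0.4926.
seq2–seq3: 15/36 sites differ → p ≈ 0.416667, d = −0.75 ln(1 − 0.555556) = 0.608198 ≈ 0.6082.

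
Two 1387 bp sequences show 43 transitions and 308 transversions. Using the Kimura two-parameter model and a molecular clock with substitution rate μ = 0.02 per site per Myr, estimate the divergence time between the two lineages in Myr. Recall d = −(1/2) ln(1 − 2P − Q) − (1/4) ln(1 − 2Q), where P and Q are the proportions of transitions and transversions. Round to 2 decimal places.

7.85

P = 43/1387 ≈ 0.031002 and Q = 308/1387 ≈ 0.222062.
Under the Kimura two-parameter model, d = −½ ln(1 − 2P − Q) − ¼ ln(1 − 2Q).
1 − 2P − Q = 0.715934, giving −½ ln(0.715934) = 0.167084.
1 − 2Q = 0.555876, giving −¼ ln(0.555876) = 0.146803.
d = 0.167084 + 0.146803 = 0.313887.
Under a molecular clock d = 2μt, so t = d/(2μ) = 0.313887 / (2 × 0.02) = 7.85 Myr.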